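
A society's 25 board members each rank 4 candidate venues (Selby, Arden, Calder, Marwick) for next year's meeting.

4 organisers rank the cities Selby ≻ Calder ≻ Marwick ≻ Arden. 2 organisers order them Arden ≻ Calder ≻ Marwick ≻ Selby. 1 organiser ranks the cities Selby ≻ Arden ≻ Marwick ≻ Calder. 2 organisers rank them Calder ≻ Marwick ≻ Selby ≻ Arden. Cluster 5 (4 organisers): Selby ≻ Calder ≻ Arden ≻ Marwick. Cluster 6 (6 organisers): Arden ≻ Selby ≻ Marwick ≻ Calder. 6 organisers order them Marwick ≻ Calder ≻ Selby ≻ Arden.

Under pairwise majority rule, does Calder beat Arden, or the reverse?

Ballots ranking Calder above Arden: 4 + 2 + 4 + 6 = 16.
Ballots ranking Arden above Calder: 25 − 16 = 9.
Calder wins the head-to-head 16–9.

Calder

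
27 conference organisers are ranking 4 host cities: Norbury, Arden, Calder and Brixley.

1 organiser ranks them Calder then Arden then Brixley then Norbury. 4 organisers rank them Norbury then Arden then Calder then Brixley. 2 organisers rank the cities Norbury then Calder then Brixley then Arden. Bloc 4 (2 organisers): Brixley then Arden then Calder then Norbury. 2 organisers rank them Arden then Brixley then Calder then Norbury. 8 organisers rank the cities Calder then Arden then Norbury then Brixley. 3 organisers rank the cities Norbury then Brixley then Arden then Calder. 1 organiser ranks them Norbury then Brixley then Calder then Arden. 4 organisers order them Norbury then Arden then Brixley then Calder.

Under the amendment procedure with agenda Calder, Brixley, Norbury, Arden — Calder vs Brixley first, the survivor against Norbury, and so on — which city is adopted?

Norbury

Round 1: Calder vs Brixley — 15–12, Calder advances.
Round 2: Calder vs Norbury — 13–14, Norbury advances.
Round 3: Norbury vs Arden — 14–13, Norbury advances.
The agenda winner is Norbury.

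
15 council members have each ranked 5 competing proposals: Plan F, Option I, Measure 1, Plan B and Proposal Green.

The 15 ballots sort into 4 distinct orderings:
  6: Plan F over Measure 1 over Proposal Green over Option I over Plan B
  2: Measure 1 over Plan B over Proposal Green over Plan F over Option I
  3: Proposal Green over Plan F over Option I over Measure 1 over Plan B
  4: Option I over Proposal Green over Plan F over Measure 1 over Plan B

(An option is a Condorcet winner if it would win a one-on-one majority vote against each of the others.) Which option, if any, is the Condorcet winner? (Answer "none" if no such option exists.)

none

Pairwise majorities:
Plan F–Option I: Plan F 11–4.
Plan F vs Measure 1: Plan F, 13–2.
Plan F–Plan B: Plan F 13–2.
Plan F vs Proposal Green: Proposal Green, 9–6.
Option I vs Measure 1: Measure 1, 8–7.
Option I vs Plan B: Option I, 13–2.
Option I vs Proposal Green: Proposal Green wins 11–4.
Measure 1 vs Plan B: Measure 1, 15–0.
Measure 1 vs Proposal Green: Measure 1, 8–7.
Plan B–Proposal Green: Proposal Green 13–2.
Every option loses at least once (Plan F loses to Proposal Green; Option I loses to Plan F; Measure 1 loses to Plan F; Plan B loses to Plan F; Proposal Green loses to Measure 1). The majority relation contains the cycle Plan F → Measure 1 → Proposal Green → Plan F, so there is no Condorcet winner.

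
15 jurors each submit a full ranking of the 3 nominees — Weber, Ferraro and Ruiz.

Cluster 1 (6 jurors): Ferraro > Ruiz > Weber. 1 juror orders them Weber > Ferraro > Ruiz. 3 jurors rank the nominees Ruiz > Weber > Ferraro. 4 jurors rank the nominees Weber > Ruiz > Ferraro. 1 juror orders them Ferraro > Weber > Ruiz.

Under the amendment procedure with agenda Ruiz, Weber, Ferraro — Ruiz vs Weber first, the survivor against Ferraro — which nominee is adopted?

Round 1: Ruiz vs Weber — 9–6, Ruiz advances.
Round 2: Ruiz vs Ferraro — 7–8, Ferraro advances.
Ferraro survives the agenda.

Ferraro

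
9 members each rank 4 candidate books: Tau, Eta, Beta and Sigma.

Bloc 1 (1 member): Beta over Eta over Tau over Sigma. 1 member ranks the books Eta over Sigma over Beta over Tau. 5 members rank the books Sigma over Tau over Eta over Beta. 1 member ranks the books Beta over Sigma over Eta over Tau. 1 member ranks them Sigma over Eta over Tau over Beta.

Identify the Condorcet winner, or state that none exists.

Sigma

Check each pair by majority over 9 ballots:
Tau vs Eta: Tau is ranked higher on 5 ballots, Eta on 4. Tau wins 5–4.
Tau vs Beta: Tau preferred on 5+1 = 6 ballots; Tau wins 6–3.
Tau vs Sigma: 1 for Tau, 8 for Sigma — Sigma by 8–1.
Eta vs Beta: 7 to 2, Eta.
Eta vs Sigma: 1+1 = 2 for Eta, 7 for Sigma — Sigma by 7–2.
Beta vs Sigma: 2 to 7, Sigma.
Sigma wins every pairwise contest, so Sigma is the Condorcet winner.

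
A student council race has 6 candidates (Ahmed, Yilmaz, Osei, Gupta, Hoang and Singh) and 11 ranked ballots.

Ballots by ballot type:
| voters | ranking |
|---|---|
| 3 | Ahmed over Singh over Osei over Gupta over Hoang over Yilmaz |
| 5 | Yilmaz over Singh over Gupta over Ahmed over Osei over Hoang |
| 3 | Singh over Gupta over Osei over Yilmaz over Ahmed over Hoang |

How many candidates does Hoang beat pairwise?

0

Hoang against each rival (11 voters):
Hoang vs Ahmed: Ahmed wins 11–0.
Hoang vs Yilmaz: Yilmaz, 8–3.
Hoang–Osei: Osei 11–0.
Hoang vs Gupta: Hoang preferred on 0 ballots; Gupta wins 11–0.
Hoang vs Singh: Singh wins 11–0.
Hoang beats no one; loses to Ahmed, Yilmaz, Osei, Gupta, Singh — 0 pairwise wins.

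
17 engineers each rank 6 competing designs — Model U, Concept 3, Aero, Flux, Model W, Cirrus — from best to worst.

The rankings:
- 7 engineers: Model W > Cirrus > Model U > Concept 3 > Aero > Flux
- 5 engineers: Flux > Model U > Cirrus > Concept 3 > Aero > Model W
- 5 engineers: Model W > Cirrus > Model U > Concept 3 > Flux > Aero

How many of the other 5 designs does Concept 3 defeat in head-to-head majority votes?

Concept 3 against each rival (17 engineers):
Concept 3 vs Model U: 0 for Concept 3, 17 for Model U — Model U by 17–0.
Concept 3 vs Aero: Concept 3 wins 17–0.
Concept 3 vs Flux: Concept 3 wins 12–5.
Concept 3–Model W: Model W 12–5.
Concept 3 vs Cirrus: 0 to 17, Cirrus.
Concept 3 beats Aero, Flux; loses to Model U, Model W, Cirrus — 2 pairwise wins.

2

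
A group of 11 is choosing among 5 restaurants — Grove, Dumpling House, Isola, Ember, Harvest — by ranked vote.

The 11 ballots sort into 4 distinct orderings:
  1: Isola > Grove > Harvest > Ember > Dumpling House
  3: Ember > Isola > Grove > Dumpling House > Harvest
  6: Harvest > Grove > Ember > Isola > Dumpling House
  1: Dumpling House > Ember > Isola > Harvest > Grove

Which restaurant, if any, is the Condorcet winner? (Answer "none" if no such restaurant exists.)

Harvest

Check each pair by majority over 11 ballots:
Grove vs Dumpling House: 1+3+6 = 10 for Grove, 1 for Dumpling House — Grove by 10–1.
Grove vs Isola: 6 for Grove, 5 for Isola — Grove by 6–5.
Grove vs Ember: Grove preferred on 1+6 = 7 ballots; Grove wins 7–4.
Grove vs Harvest: Grove is ranked higher on 1+3 = 4 ballots, Harvest on 7. Harvest wins 7–4.
Dumpling House vs Isola: Dumpling House is ranked higher on 1 ballot, Isola on 10. Isola wins 10–1.
Dumpling House vs Ember: 1 to 10, Ember.
Dumpling House vs Harvest: 3+1 = 4 for Dumpling House, 7 for Harvest — Harvest by 7–4.
Isola vs Ember: Isola preferred on 1 ballot; Ember wins 10–1.
Isola vs Harvest: 5 to 6, Harvest.
Ember vs Harvest: 4 to 7, Harvest.
Harvest beats each of Grove, Dumpling House, Isola, Ember — Harvest is the Condorcet winner.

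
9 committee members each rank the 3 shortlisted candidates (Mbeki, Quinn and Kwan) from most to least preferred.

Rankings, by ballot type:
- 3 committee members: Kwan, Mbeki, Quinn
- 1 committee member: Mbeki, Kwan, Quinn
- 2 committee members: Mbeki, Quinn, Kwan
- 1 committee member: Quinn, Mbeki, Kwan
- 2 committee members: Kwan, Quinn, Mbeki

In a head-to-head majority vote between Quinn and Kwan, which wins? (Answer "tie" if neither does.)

Ballots ranking Quinn above Kwan: 2 + 1 = 3.
Ballots ranking Kwan above Quinn: 9 − 3 = 6.
Kwan wins the head-to-head 6–3.

Kwan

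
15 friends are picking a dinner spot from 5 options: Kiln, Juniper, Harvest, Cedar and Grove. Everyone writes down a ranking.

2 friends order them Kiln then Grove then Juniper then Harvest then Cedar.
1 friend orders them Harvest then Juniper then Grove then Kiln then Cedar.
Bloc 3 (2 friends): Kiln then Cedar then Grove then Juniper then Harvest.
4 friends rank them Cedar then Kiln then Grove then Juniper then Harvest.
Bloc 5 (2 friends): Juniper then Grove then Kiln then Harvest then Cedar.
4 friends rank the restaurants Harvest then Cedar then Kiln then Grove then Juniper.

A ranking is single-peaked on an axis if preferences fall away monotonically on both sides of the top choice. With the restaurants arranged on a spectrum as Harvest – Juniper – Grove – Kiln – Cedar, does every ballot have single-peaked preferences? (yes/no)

Axis positions: Harvest=1, Juniper=2, Grove=3, Kiln=4, Cedar=5.
Bloc 1 (peak Kiln at position 4): ranking walks positions 4-3-2-1-5, expanding outward from the peak — single-peaked.
Bloc 2 (peak Harvest at position 1): ranking walks positions 1-2-3-4-5, expanding outward from the peak — single-peaked.
Bloc 3 (peak Kiln at position 4): ranking walks positions 4-5-3-2-1, expanding outward from the peak — single-peaked.
Bloc 4 (peak Cedar at position 5): ranking walks positions 5-4-3-2-1, expanding outward from the peak — single-peaked.
Bloc 5 (peak Juniper at position 2): ranking walks positions 2-3-4-1-5, expanding outward from the peak — single-peaked.
Bloc 6: ranking walks positions 1-5-4-3-2; Cedar is ranked above Juniper even though Juniper lies between Cedar and the peak Harvest on the axis — preferences dip and rise again. Not single-peaked.
Bloc 6 violates single-peakedness, so the profile is not single-peaked on this axis.

no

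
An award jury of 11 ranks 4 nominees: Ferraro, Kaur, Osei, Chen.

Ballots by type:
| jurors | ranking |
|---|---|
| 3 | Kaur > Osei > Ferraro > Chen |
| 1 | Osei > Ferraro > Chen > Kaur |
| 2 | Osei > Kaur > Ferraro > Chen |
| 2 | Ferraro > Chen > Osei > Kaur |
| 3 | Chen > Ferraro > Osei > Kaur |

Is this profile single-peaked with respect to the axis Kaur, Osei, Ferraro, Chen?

yes

Axis positions: Kaur=1, Osei=2, Ferraro=3, Chen=4.
Type 1 (peak Kaur at position 1): ranking walks positions 1-2-3-4, expanding outward from the peak — single-peaked.
Type 2 (peak Osei at position 2): ranking walks positions 2-3-4-1, expanding outward from the peak — single-peaked.
Type 3 (peak Osei at position 2): ranking walks positions 2-1-3-4, expanding outward from the peak — single-peaked.
Type 4 (peak Ferraro at position 3): ranking walks positions 3-4-2-1, expanding outward from the peak — single-peaked.
Type 5 (peak Chen at position 4): ranking walks positions 4-3-2-1, expanding outward from the peak — single-peaked.
Every ranking is single-peaked on this axis.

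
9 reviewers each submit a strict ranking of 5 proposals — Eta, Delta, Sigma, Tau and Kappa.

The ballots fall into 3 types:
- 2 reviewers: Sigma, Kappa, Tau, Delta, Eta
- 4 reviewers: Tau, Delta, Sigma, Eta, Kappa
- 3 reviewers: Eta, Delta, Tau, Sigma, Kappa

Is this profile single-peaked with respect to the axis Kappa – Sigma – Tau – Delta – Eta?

Axis positions: Kappa=1, Sigma=2, Tau=3, Delta=4, Eta=5.
Type 1 (peak Sigma at position 2): ranking walks positions 2-1-3-4-5, expanding outward from the peak — single-peaked.
Type 2 (peak Tau at position 3): ranking walks positions 3-4-2-5-1, expanding outward from the peak — single-peaked.
Type 3 (peak Eta at position 5): ranking walks positions 5-4-3-2-1, expanding outward from the peak — single-peaked.
Every ranking is single-peaked on this axis.

yes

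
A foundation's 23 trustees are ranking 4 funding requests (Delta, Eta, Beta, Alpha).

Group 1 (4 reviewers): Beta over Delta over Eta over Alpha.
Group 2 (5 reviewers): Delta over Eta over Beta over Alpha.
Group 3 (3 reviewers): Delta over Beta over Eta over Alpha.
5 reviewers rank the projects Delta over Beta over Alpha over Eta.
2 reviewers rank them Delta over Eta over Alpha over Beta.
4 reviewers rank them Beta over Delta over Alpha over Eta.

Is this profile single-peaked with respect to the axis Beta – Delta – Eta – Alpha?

Axis positions: Beta=1, Delta=2, Eta=3, Alpha=4.
Group 1 (peak Beta at position 1): ranking walks positions 1-2-3-4, expanding outward from the peak — single-peaked.
Group 2 (peak Delta at position 2): ranking walks positions 2-3-1-4, expanding outward from the peak — single-peaked.
Group 3 (peak Delta at position 2): ranking walks positions 2-1-3-4, expanding outward from the peak — single-peaked.
Group 4: ranking walks positions 2-1-4-3; Alpha is ranked above Eta even though Eta lies between Alpha and the peak Delta on the axis — preferences dip and rise again. Not single-peaked.
Group 5 (peak Delta at position 2): ranking walks positions 2-3-4-1, expanding outward from the peak — single-peaked.
Group 6: ranking walks positions 1-2-4-3; Alpha is ranked above Eta even though Eta lies between Alpha and the peak Beta on the axis — preferences dip and rise again. Not single-peaked.
Group 4 violates single-peakedness, so the profile is not single-peaked on this axis.

no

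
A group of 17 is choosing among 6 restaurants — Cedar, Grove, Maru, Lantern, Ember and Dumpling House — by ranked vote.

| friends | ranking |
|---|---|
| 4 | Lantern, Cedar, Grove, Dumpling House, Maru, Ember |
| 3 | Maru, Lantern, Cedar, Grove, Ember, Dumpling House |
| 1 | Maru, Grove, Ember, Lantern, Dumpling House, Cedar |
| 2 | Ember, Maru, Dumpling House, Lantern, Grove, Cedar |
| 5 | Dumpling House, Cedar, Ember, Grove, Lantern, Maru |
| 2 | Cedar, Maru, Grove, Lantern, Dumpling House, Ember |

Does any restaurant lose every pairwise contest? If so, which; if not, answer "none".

Ember

Head-to-head results (17 friends):
Cedar vs Grove: Cedar preferred on 4+3+5+2 = 14 ballots; Cedar wins 14–3.
Cedar vs Maru: Cedar wins 11–6.
Cedar vs Lantern: Lantern wins 10–7.
Cedar vs Ember: Cedar preferred on 4+3+5+2 = 14 ballots; Cedar wins 14–3.
Cedar vs Dumpling House: 9 to 8, Cedar.
Grove vs Maru: Grove wins 9–8.
Grove vs Lantern: 1+5+2 = 8 for Grove, 9 for Lantern — Lantern by 9–8.
Grove vs Ember: 10 to 7, Grove.
Grove vs Dumpling House: Grove, 10–7.
Maru vs Lantern: Lantern wins 9–8.
Maru vs Ember: Maru wins 10–7.
Maru vs Dumpling House: Maru is ranked higher on 3+1+2+2 = 8 ballots, Dumpling House on 9. Dumpling House wins 9–8.
Lantern vs Ember: 4+3+2 = 9 for Lantern, 8 for Ember — Lantern by 9–8.
Lantern vs Dumpling House: Lantern is ranked higher on 4+3+1+2 = 10 ballots, Dumpling House on 7. Lantern wins 10–7.
Ember vs Dumpling House: Ember is ranked higher on 3+1+2 = 6 ballots, Dumpling House on 11. Dumpling House wins 11–6.
Ember is beaten in every head-to-head and is the Condorcet loser.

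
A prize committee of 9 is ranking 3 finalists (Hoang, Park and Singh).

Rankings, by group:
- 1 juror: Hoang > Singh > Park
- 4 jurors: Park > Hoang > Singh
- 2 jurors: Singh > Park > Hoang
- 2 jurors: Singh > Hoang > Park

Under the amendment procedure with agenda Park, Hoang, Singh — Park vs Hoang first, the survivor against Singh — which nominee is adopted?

Singh

Round 1: Park vs Hoang — 6–3, Park advances.
Round 2: Park vs Singh — 4–5, Singh advances.
The agenda winner is Singh.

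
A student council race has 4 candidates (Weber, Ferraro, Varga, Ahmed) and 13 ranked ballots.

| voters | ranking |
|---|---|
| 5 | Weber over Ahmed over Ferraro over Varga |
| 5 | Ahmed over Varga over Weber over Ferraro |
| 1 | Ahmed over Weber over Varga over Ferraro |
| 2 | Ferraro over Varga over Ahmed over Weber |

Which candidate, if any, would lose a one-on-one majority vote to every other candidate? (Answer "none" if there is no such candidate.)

none

Head-to-head results (13 voters):
Weber vs Ferraro: Weber preferred on 5+5+1 = 11 ballots; Weber wins 11–2.
Weber vs Varga: 5+1 = 6 for Weber, 7 for Varga — Varga by 7–6.
Weber vs Ahmed: Weber preferred on 5 ballots; Ahmed wins 8–5.
Ferraro vs Varga: 5+2 = 7 for Ferraro, 6 for Varga — Ferraro by 7–6.
Ferraro vs Ahmed: Ahmed, 11–2.
Varga vs Ahmed: Ahmed, 11–2.
Each candidate has at least one pairwise win (Weber beats Ferraro; Ferraro beats Varga; Varga beats Weber; Ahmed beats Weber) — no Condorcet loser.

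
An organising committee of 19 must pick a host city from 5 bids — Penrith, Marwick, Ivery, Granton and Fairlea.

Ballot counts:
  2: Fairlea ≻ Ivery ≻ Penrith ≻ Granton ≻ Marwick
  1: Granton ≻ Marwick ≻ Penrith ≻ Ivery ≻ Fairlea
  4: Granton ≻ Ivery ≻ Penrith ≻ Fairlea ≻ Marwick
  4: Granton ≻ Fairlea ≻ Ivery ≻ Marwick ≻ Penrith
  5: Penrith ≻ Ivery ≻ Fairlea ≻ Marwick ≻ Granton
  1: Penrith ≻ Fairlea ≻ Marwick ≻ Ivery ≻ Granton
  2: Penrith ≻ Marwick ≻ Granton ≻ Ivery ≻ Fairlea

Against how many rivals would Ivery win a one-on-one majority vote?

Ivery against each rival (19 organisers):
Ivery vs Penrith: 10 to 9, Ivery.
Ivery vs Marwick: Ivery preferred on 2+4+4+5 = 15 ballots; Ivery wins 15–4.
Ivery vs Granton: Granton wins 11–8.
Ivery vs Fairlea: Ivery preferred on 1+4+5+2 = 12 ballots; Ivery wins 12–7.
Ivery beats Penrith, Marwick, Fairlea; loses to Granton — 3 pairwise wins.

3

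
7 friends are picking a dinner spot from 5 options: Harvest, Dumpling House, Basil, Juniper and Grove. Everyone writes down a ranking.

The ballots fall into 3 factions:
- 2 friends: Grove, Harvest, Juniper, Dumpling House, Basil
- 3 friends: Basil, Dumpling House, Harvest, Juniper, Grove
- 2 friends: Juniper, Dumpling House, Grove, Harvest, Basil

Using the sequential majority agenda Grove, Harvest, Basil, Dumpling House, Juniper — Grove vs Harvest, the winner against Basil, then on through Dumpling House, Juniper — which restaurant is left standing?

Juniper

Round 1: Grove vs Harvest — 4–3, Grove advances.
Round 2: Grove vs Basil — 4–3, Grove advances.
Round 3: Grove vs Dumpling House — 2–5, Dumpling House advances.
Round 4: Dumpling House vs Juniper — 3–4, Juniper advances.
The agenda winner is Juniper.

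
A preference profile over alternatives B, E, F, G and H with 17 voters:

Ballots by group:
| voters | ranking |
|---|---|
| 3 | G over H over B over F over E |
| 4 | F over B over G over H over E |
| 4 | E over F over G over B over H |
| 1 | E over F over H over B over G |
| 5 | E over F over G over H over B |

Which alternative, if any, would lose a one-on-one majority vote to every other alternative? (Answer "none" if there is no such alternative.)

B

Head-to-head results (17 voters):
B vs E: 7 to 10, E.
B vs F: F wins 14–3.
B vs G: 4+1 = 5 for B, 12 for G — G by 12–5.
B–H: H 9–8.
E–F: E 10–7.
E–G: E 10–7.
E–H: E 10–7.
F vs G: F wins 14–3.
F–H: F 14–3.
G vs H: 16 to 1, G.
B loses to every other alternative — it is the Condorcet loser.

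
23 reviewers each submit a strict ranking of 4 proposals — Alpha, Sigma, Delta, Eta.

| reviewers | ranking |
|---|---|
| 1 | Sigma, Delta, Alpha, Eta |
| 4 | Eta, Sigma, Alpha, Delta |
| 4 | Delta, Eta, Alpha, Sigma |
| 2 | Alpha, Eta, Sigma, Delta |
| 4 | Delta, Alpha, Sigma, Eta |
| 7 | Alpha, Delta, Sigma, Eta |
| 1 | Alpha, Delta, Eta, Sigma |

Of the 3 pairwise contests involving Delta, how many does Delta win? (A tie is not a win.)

2

Delta against each rival (23 reviewers):
Delta vs Alpha: 9 to 14, Alpha.
Delta–Sigma: Delta 16–7.
Delta vs Eta: 1+4+4+7+1 = 17 for Delta, 6 for Eta — Delta by 17–6.
Delta beats Sigma, Eta; loses to Alpha — 2 pairwise wins.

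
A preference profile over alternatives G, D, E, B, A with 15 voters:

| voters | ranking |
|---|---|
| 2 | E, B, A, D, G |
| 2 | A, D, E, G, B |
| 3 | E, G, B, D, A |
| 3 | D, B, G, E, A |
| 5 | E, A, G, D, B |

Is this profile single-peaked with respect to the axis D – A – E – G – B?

no

Axis positions: D=1, A=2, E=3, G=4, B=5.
Group 1: ranking walks positions 3-5-2-1-4; B is ranked above G even though G lies between B and the peak E on the axis — preferences dip and rise again. Not single-peaked.
Group 2 (peak A at position 2): ranking walks positions 2-1-3-4-5, expanding outward from the peak — single-peaked.
Group 3: ranking walks positions 3-4-5-1-2; D is ranked above A even though A lies between D and the peak E on the axis — preferences dip and rise again. Not single-peaked.
Group 4: ranking walks positions 1-5-4-3-2; B is ranked above A even though A lies between B and the peak D on the axis — preferences dip and rise again. Not single-peaked.
Group 5 (peak E at position 3): ranking walks positions 3-2-4-1-5, expanding outward from the peak — single-peaked.
Group 1 violates single-peakedness, so the profile is not single-peaked on this axis.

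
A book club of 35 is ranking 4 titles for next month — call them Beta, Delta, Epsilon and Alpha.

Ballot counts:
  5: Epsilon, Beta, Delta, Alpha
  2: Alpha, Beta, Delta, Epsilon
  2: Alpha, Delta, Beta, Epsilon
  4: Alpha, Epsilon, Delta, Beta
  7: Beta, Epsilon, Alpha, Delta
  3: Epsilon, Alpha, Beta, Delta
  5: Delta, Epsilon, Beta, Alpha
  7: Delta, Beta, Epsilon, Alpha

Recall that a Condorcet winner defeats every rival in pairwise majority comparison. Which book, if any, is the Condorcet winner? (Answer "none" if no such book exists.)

none

Head-to-head results (35 members):
Beta vs Delta: 17 to 18, Delta.
Beta vs Epsilon: 2+2+7+7 = 18 for Beta, 17 for Epsilon — Beta by 18–17.
Beta vs Alpha: 5+7+5+7 = 24 for Beta, 11 for Alpha — Beta by 24–11.
Delta vs Epsilon: 2+2+5+7 = 16 for Delta, 19 for Epsilon — Epsilon by 19–16.
Delta vs Alpha: 5+5+7 = 17 for Delta, 18 for Alpha — Alpha by 18–17.
Epsilon vs Alpha: 27 to 8, Epsilon.
No book is unbeaten: Beta loses to Delta; Delta loses to Epsilon; Epsilon loses to Beta; Alpha loses to Beta. In particular Beta beats Epsilon beats Delta beats Beta is a majority cycle — no Condorcet winner exists.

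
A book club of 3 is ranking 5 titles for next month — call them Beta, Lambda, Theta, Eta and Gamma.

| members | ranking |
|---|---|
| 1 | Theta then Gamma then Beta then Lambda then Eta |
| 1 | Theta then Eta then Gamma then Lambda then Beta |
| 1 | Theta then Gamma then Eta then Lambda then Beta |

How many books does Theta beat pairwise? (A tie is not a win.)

4

Theta against each rival (3 members):
Theta vs Beta: 3 to 0, Theta.
Theta vs Lambda: 3 to 0, Theta.
Theta–Eta: Theta 3–0.
Theta vs Gamma: 1+1+1 = 3 for Theta, 0 for Gamma — Theta by 3–0.
Theta beats Beta, Lambda, Eta, Gamma — 4 pairwise wins.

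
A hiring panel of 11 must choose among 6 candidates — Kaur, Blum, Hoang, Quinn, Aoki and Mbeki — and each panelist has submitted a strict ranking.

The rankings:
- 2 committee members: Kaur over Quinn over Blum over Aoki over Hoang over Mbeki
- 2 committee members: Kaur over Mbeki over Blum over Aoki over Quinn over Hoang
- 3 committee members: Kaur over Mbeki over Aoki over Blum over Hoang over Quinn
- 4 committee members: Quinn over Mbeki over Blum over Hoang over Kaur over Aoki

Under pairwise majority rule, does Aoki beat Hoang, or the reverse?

Aoki

Ballots ranking Aoki above Hoang: 2 + 2 + 3 = 7.
Ballots ranking Hoang above Aoki: 11 − 7 = 4.
Aoki wins the head-to-head 7–4.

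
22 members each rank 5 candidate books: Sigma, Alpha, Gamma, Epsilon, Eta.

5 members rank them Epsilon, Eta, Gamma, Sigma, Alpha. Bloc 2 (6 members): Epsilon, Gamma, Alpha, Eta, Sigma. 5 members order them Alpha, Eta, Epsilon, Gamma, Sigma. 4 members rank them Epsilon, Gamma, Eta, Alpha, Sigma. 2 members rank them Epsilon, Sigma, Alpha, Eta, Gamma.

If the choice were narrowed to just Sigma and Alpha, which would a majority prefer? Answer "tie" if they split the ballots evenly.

Alpha

Ballots ranking Sigma above Alpha: 5 + 2 = 7.
Ballots ranking Alpha above Sigma: 22 − 7 = 15.
Alpha wins the head-to-head 15–7.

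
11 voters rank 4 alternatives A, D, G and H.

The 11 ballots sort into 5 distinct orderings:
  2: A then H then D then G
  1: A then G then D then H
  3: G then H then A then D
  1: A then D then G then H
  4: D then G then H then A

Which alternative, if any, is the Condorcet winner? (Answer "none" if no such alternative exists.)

Check each pair by majority over 11 ballots:
A vs D: A, 7–4.
A vs G: G wins 7–4.
A vs H: H wins 7–4.
D vs G: D, 7–4.
D vs H: D wins 6–5.
G vs H: G, 9–2.
No alternative is unbeaten: A loses to G; D loses to A; G loses to D; H loses to D. In particular A > D > G > A is a majority cycle — no Condorcet winner exists.

none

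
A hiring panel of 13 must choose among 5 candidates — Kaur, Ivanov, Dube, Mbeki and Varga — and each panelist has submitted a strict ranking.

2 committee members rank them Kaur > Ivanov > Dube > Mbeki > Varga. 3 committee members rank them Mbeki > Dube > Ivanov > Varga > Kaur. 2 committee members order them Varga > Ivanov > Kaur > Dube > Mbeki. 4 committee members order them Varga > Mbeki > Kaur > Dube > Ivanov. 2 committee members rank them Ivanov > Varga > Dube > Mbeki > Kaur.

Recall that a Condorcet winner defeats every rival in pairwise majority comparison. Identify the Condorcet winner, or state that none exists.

Head-to-head results (13 committee members):
Kaur vs Ivanov: Ivanov, 7–6.
Kaur vs Dube: Kaur, 8–5.
Kaur vs Mbeki: Mbeki, 9–4.
Kaur vs Varga: Varga, 11–2.
Ivanov vs Dube: Dube wins 7–6.
Ivanov vs Mbeki: Mbeki, 7–6.
Ivanov vs Varga: Ivanov, 7–6.
Dube vs Mbeki: Mbeki, 7–6.
Dube vs Varga: Varga, 8–5.
Mbeki–Varga: Varga 8–5.
No candidate is unbeaten: Kaur loses to Ivanov; Ivanov loses to Dube; Dube loses to Kaur; Mbeki loses to Varga; Varga loses to Ivanov. In particular Kaur beats Dube beats Ivanov beats Kaur is a majority cycle — no Condorcet winner exists.

none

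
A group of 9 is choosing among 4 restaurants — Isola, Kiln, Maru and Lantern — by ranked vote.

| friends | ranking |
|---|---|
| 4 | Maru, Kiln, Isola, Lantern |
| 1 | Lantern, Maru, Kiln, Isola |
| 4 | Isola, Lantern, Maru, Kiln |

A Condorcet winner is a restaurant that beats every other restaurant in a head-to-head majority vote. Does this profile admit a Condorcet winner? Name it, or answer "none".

none

Head-to-head results (9 friends):
Isola vs Kiln: 4 for Isola, 5 for Kiln — Kiln by 5–4.
Isola vs Maru: 4 for Isola, 5 for Maru — Maru by 5–4.
Isola vs Lantern: Isola is ranked higher on 4+4 = 8 ballots, Lantern on 1. Isola wins 8–1.
Kiln vs Maru: Kiln is ranked higher on 0 ballots, Maru on 9. Maru wins 9–0.
Kiln vs Lantern: Kiln is ranked higher on 4 ballots, Lantern on 5. Lantern wins 5–4.
Maru vs Lantern: Maru preferred on 4 ballots; Lantern wins 5–4.
Every restaurant loses at least once (Isola loses to Kiln; Kiln loses to Maru; Maru loses to Lantern; Lantern loses to Isola). The majority relation contains the cycle Isola → Lantern → Kiln → Isola, so there is no Condorcet winner.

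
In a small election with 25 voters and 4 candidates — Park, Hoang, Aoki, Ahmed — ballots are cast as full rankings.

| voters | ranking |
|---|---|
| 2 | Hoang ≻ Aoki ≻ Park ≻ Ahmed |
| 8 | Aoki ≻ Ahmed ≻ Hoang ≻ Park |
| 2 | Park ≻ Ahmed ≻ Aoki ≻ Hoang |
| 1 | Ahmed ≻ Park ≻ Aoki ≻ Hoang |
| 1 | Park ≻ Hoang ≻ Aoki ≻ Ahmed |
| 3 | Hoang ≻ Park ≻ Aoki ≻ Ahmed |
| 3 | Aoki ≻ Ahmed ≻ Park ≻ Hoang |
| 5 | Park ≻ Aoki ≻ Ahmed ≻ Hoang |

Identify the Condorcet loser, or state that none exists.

none

Pairwise majorities:
Park vs Hoang: Hoang, 13–12.
Park–Aoki: Aoki 13–12.
Park vs Ahmed: Park is ranked higher on 2+2+1+3+5 = 13 ballots, Ahmed on 12. Park wins 13–12.
Hoang–Aoki: Aoki 19–6.
Hoang vs Ahmed: Hoang is ranked higher on 2+1+3 = 6 ballots, Ahmed on 19. Ahmed wins 19–6.
Aoki vs Ahmed: 22 to 3, Aoki.
No candidate is winless: Park beats Ahmed; Hoang beats Park; Aoki beats Park; Ahmed beats Hoang. There is no Condorcet loser.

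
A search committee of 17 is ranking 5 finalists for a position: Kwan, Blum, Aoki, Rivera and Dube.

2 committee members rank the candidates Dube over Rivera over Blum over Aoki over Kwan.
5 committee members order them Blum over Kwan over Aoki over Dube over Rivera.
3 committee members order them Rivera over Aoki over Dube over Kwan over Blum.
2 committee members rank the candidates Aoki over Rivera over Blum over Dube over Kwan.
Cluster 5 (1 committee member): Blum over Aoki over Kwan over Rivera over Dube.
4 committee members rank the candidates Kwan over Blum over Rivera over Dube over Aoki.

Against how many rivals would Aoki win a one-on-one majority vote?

Aoki against each rival (17 committee members):
Aoki vs Kwan: Kwan wins 9–8.
Aoki vs Blum: Blum, 12–5.
Aoki vs Rivera: Aoki preferred on 5+2+1 = 8 ballots; Rivera wins 9–8.
Aoki–Dube: Aoki 11–6.
Aoki beats Dube; loses to Kwan, Blum, Rivera — 1 pairwise win.

1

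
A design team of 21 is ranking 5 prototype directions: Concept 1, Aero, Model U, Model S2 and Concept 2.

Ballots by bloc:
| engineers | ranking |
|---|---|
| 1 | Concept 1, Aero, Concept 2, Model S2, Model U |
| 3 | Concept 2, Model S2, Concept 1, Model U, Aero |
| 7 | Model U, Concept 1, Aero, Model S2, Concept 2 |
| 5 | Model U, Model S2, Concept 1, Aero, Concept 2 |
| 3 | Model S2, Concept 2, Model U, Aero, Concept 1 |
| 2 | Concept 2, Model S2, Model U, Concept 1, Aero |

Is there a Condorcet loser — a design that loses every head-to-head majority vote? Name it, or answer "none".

Concept 2

Pairwise majorities:
Concept 1 vs Aero: Concept 1 preferred on 1+3+7+5+2 = 18 ballots; Concept 1 wins 18–3.
Concept 1 vs Model U: Model U wins 17–4.
Concept 1 vs Model S2: Concept 1 preferred on 1+7 = 8 ballots; Model S2 wins 13–8.
Concept 1–Concept 2: Concept 1 13–8.
Aero vs Model U: Model U wins 20–1.
Aero vs Model S2: Model S2, 13–8.
Aero vs Concept 2: Aero, 13–8.
Model U vs Model S2: Model U is ranked higher on 7+5 = 12 ballots, Model S2 on 9. Model U wins 12–9.
Model U vs Concept 2: Model U wins 12–9.
Model S2 vs Concept 2: 15 to 6, Model S2.
Concept 2 loses to every other design — it is the Condorcet loser.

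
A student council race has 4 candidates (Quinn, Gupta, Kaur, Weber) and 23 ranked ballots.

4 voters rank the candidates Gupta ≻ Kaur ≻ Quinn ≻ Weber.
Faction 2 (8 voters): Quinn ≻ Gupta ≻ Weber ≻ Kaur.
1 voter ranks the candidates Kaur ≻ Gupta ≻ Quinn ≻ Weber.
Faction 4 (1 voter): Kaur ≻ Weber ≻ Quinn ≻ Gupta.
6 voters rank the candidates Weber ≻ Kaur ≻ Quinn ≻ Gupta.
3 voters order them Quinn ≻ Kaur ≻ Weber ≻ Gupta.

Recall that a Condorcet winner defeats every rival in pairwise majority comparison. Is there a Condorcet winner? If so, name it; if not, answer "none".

Head-to-head results (23 voters):
Quinn vs Gupta: Quinn is ranked higher on 8+1+6+3 = 18 ballots, Gupta on 5. Quinn wins 18–5.
Quinn vs Kaur: Quinn is ranked higher on 8+3 = 11 ballots, Kaur on 12. Kaur wins 12–11.
Quinn vs Weber: 4+8+1+3 = 16 for Quinn, 7 for Weber — Quinn by 16–7.
Gupta vs Kaur: Gupta is ranked higher on 4+8 = 12 ballots, Kaur on 11. Gupta wins 12–11.
Gupta vs Weber: Gupta is ranked higher on 4+8+1 = 13 ballots, Weber on 10. Gupta wins 13–10.
Kaur vs Weber: 9 to 14, Weber.
Each candidate drops at least one matchup (Quinn loses to Kaur; Gupta loses to Quinn; Kaur loses to Gupta; Weber loses to Quinn); the cycle Quinn beats Gupta beats Kaur beats Quinn rules out a Condorcet winner.

none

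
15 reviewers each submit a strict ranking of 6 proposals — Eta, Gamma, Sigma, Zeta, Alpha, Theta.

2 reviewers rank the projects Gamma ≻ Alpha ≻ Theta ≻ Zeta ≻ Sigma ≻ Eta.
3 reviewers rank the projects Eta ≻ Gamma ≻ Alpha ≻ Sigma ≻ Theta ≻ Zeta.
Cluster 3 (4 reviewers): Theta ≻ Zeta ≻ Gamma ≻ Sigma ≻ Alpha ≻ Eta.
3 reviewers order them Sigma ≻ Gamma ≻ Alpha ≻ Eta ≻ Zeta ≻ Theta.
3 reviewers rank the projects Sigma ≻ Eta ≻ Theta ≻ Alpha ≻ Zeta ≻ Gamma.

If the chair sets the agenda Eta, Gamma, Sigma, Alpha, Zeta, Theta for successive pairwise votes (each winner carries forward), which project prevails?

Round 1: Eta vs Gamma — 6–9, Gamma advances.
Round 2: Gamma vs Sigma — 9–6, Gamma advances.
Round 3: Gamma vs Alpha — 12–3, Gamma advances.
Round 4: Gamma vs Zeta — 8–7, Gamma advances.
Round 5: Gamma vs Theta — 8–7, Gamma advances.
Gamma survives the agenda.

Gamma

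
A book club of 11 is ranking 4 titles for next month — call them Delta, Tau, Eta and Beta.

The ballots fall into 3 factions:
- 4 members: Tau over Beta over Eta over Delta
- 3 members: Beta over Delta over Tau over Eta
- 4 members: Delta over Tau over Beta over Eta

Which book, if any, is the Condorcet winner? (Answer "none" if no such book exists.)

Check each pair by majority over 11 ballots:
Delta–Tau: Delta 7–4.
Delta vs Eta: Delta, 7–4.
Delta–Beta: Beta 7–4.
Tau vs Eta: Tau wins 11–0.
Tau vs Beta: Tau, 8–3.
Eta vs Beta: Beta, 11–0.
Every book loses at least once (Delta loses to Beta; Tau loses to Delta; Eta loses to Delta; Beta loses to Tau). The majority relation contains the cycle Delta > Tau > Beta > Delta, so there is no Condorcet winner.

none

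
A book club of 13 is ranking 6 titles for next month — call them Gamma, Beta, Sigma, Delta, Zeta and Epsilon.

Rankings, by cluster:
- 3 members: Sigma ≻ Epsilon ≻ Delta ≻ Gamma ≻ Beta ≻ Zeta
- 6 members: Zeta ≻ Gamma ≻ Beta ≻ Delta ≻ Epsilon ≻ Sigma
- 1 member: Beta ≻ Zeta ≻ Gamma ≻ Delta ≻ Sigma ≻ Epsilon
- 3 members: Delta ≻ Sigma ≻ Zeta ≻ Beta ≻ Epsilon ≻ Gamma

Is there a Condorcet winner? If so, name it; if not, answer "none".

Zeta

Head-to-head results (13 members):
Gamma vs Beta: Gamma wins 9–4.
Gamma vs Sigma: Gamma, 7–6.
Gamma vs Delta: 6+1 = 7 for Gamma, 6 for Delta — Gamma by 7–6.
Gamma vs Zeta: 3 for Gamma, 10 for Zeta — Zeta by 10–3.
Gamma vs Epsilon: Gamma preferred on 6+1 = 7 ballots; Gamma wins 7–6.
Beta vs Sigma: 6+1 = 7 for Beta, 6 for Sigma — Beta by 7–6.
Beta vs Delta: Beta wins 7–6.
Beta–Zeta: Zeta 9–4.
Beta vs Epsilon: Beta, 10–3.
Sigma–Delta: Delta 10–3.
Sigma vs Zeta: 6 to 7, Zeta.
Sigma vs Epsilon: Sigma wins 7–6.
Delta vs Zeta: Zeta wins 7–6.
Delta vs Epsilon: Delta wins 10–3.
Zeta vs Epsilon: Zeta preferred on 6+1+3 = 10 ballots; Zeta wins 10–3.
Zeta wins every pairwise contest, so Zeta is the Condorcet winner.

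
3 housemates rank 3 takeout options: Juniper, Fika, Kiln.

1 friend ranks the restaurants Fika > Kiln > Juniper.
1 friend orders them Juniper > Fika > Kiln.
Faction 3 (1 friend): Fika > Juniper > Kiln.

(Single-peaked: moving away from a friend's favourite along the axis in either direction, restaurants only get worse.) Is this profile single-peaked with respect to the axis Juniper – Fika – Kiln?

Axis positions: Juniper=1, Fika=2, Kiln=3.
Faction 1 (peak Fika at position 2): ranking walks positions 2-3-1, expanding outward from the peak — single-peaked.
Faction 2 (peak Juniper at position 1): ranking walks positions 1-2-3, expanding outward from the peak — single-peaked.
Faction 3 (peak Fika at position 2): ranking walks positions 2-1-3, expanding outward from the peak — single-peaked.
Every ranking is single-peaked on this axis.

yes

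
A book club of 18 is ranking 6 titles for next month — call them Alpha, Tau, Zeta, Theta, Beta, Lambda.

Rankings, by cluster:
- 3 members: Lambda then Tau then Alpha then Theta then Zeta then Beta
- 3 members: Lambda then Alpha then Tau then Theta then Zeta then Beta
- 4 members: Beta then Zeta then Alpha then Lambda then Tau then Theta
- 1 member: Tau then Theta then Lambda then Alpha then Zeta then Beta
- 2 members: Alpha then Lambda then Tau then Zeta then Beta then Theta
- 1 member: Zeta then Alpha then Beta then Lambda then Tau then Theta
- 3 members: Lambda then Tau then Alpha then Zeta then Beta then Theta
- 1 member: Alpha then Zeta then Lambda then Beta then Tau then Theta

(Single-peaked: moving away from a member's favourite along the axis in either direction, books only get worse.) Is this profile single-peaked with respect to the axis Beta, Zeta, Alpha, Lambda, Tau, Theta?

Axis positions: Beta=1, Zeta=2, Alpha=3, Lambda=4, Tau=5, Theta=6.
Cluster 1 (peak Lambda at position 4): ranking walks positions 4-5-3-6-2-1, expanding outward from the peak — single-peaked.
Cluster 2 (peak Lambda at position 4): ranking walks positions 4-3-5-6-2-1, expanding outward from the peak — single-peaked.
Cluster 3 (peak Beta at position 1): ranking walks positions 1-2-3-4-5-6, expanding outward from the peak — single-peaked.
Cluster 4 (peak Tau at position 5): ranking walks positions 5-6-4-3-2-1, expanding outward from the peak — single-peaked.
Cluster 5 (peak Alpha at position 3): ranking walks positions 3-4-5-2-1-6, expanding outward from the peak — single-peaked.
Cluster 6 (peak Zeta at position 2): ranking walks positions 2-3-1-4-5-6, expanding outward from the peak — single-peaked.
Cluster 7 (peak Lambda at position 4): ranking walks positions 4-5-3-2-1-6, expanding outward from the peak — single-peaked.
Cluster 8 (peak Alpha at position 3): ranking walks positions 3-2-4-1-5-6, expanding outward from the peak — single-peaked.
Every ranking is single-peaked on this axis.

yes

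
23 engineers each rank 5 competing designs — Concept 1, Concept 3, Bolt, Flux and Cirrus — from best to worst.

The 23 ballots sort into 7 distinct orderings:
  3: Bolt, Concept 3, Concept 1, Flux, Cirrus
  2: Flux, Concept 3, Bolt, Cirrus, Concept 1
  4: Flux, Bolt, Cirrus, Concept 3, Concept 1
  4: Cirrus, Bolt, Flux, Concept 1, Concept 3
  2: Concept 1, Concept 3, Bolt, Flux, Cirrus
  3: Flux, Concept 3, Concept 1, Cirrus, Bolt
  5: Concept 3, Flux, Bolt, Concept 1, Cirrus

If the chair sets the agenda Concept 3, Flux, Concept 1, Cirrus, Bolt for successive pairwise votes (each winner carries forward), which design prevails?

Round 1: Concept 3 vs Flux — 10–13, Flux advances.
Round 2: Flux vs Concept 1 — 18–5, Flux advances.
Round 3: Flux vs Cirrus — 19–4, Flux advances.
Round 4: Flux vs Bolt — 14–9, Flux advances.
Flux survives the agenda.

Flux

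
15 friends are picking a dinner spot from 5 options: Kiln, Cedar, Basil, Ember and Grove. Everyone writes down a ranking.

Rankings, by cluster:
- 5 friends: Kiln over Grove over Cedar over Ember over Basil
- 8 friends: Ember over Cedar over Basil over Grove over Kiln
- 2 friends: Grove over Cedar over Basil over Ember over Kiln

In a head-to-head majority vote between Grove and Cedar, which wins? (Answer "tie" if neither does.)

Ballots ranking Grove above Cedar: 5 + 2 = 7.
Ballots ranking Cedar above Grove: 15 − 7 = 8.
Cedar wins the head-to-head 8–7.

Cedar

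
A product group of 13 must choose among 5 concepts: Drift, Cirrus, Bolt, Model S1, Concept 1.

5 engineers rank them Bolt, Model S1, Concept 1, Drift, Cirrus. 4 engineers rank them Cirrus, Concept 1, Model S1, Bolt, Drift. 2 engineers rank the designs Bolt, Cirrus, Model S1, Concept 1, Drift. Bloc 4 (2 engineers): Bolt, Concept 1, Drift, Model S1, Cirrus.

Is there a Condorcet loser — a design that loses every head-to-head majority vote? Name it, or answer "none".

Cirrus

Head-to-head results (13 engineers):
Drift vs Cirrus: Drift preferred on 5+2 = 7 ballots; Drift wins 7–6.
Drift vs Bolt: Bolt, 13–0.
Drift vs Model S1: Model S1, 11–2.
Drift vs Concept 1: 0 for Drift, 13 for Concept 1 — Concept 1 by 13–0.
Cirrus–Bolt: Bolt 9–4.
Cirrus vs Model S1: Cirrus preferred on 4+2 = 6 ballots; Model S1 wins 7–6.
Cirrus vs Concept 1: Concept 1 wins 7–6.
Bolt–Model S1: Bolt 9–4.
Bolt–Concept 1: Bolt 9–4.
Model S1 vs Concept 1: Model S1 is ranked higher on 5+2 = 7 ballots, Concept 1 on 6. Model S1 wins 7–6.
Cirrus is beaten in every head-to-head and is the Condorcet loser.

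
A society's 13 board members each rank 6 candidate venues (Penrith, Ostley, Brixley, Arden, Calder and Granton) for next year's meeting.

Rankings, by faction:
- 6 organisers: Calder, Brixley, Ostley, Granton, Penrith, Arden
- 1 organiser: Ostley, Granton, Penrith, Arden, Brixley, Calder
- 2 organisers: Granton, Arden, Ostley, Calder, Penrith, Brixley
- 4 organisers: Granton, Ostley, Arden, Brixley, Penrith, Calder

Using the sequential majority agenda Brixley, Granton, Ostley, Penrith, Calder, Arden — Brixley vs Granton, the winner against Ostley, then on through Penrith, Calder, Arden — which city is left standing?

Ostley

Round 1: Brixley vs Granton — 6–7, Granton advances.
Round 2: Granton vs Ostley — 6–7, Ostley advances.
Round 3: Ostley vs Penrith — 13–0, Ostley advances.
Round 4: Ostley vs Calder — 7–6, Ostley advances.
Round 5: Ostley vs Arden — 11–2, Ostley advances.
Ostley survives the agenda.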